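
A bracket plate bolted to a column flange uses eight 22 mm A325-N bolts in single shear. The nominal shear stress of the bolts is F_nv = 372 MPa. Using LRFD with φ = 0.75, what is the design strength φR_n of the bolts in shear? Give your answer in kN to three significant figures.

A_b = π × 22² / 4 = 380.1 mm².
R_n = F_nv · A_b · n · n_s = 372 × 380.1 × 8 × 1 / 1000 = 1131 kN.
Design strength φR_n = 0.75 × 1131 = 848 kN.

848 kN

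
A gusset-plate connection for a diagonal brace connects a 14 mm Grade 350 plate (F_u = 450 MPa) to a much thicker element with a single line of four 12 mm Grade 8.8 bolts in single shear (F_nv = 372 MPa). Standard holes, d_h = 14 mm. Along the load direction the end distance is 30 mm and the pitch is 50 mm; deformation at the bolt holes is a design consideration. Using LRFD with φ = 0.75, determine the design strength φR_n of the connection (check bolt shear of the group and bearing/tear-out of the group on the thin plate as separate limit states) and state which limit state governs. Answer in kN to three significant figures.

126 kN (bolt shear governs)

Bolt shear: A_b = π·12²/4 = 113.1 mm²; R_n = 372 × 113.1 × 4 × 1 / 1000 = 168.3 kN → 0.75 × 168.3 = 126 kN.
Bearing (1.2 l_c t F_u ≤ 2.4 d t F_u): upper limit = 2.4·12·14·450 / 1000 = 181.4 kN.
  Edge l_c = 30 − 14/2 = 23 → r_n = 173.9 kN; interior l_c = 50 − 14 = 36 → r_n = 181.4 kN.
  R_n,bearing = 1·173.9 + 3·181.4 = 718.2 kN → 0.75 × 718.2 = 539 kN.
Bolt shear governs: 126 kN.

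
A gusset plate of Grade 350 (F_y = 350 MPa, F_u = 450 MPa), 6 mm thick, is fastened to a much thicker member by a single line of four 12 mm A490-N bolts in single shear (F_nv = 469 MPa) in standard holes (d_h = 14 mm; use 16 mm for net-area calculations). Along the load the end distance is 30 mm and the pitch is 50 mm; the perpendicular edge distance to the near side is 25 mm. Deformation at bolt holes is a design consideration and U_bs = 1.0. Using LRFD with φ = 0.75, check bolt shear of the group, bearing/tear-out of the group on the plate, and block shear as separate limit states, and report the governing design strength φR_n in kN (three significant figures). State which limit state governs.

Bolt shear: A_b = π·12²/4 = 113.1 mm²; R_n = 469 × 113.1 × 4 × 1 / 1000 = 212.2 kN → 0.75 × 212.2 = 159 kN.
Bearing: edge l_c = 23, r_n = 74.52 kN; interior l_c = 36, r_n = 77.76 kN; R_n = 74.52 + 3·77.76 = 307.8 kN → 231 kN.
Block shear: A_gv = 1080, A_nv = 744, A_nt = 102 mm²; R_n = min(0.6F_uA_nv, 0.6F_yA_gv) + U_bs·F_u·A_nt = 246.8 kN → 185 kN.
Bolt shear governs: 159 kN.

159 kN (bolt shear governs)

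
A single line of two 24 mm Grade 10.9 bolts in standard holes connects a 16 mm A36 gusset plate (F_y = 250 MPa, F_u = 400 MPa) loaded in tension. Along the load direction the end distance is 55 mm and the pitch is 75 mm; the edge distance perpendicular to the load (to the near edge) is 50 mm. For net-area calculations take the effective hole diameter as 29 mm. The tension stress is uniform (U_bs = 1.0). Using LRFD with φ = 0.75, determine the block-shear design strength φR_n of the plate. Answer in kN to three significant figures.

404 kN

Shear plane L_v = 55 + 1·75 = 130 mm; A_gv = 130 × 16 = 2080 mm².
A_nv = (130 − 1.5·29) × 16 = 1384 mm².
A_nt = (50 − 0.5·29) × 16 = 568 mm².
0.6 F_u A_nv = 332.2 kN; 0.6 F_y A_gv = 312 kN → shear yielding governs the shear term.
R_n = 312 + 1.0 × 400 × 568 / 1000 = 539.2 kN.
Design strength φR_n = 0.75 × 539.2 = 404 kN.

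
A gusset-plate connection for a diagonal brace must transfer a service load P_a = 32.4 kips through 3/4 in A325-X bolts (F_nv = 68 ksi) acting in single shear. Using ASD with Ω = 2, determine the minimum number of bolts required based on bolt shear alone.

A_b = π·0.75²/4 = 0.4418 in².
Per-bolt allowable strength R_n/Ω = 68 × 0.4418 × 1 / 2 = 15.02 kips.
n ≥ 32.4 / 15.02 = 2.157 → use 3 bolts.

3 bolts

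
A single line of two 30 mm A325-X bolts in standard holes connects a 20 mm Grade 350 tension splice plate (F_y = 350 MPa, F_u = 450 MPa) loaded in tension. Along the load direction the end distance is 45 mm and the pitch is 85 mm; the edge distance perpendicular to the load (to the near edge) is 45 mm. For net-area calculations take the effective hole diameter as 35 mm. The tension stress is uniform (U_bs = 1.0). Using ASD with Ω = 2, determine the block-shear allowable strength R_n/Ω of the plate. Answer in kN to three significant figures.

Shear plane L_v = 45 + 1·85 = 130 mm; A_gv = 130 × 20 = 2600 mm².
A_nv = (130 − 1.5·35) × 20 = 1550 mm².
A_nt = (45 − 0.5·35) × 20 = 550 mm².
0.6 F_u A_nv = 418.5 kN; 0.6 F_y A_gv = 546 kN → shear rupture governs the shear term.
R_n = 418.5 + 1.0 × 450 × 550 / 1000 = 666 kN.
Allowable strength R_n/Ω = 666 / 2 = 333 kN.

333 kN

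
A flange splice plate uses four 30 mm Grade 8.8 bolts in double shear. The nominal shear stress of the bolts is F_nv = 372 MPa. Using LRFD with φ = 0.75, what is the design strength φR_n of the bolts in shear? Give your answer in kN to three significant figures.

1580 kN

A_b = π × 30² / 4 = 706.9 mm².
R_n = F_nv · A_b · n · n_s = 372 × 706.9 × 4 × 2 / 1000 = 2104 kN.
Design strength φR_n = 0.75 × 2104 = 1580 kN.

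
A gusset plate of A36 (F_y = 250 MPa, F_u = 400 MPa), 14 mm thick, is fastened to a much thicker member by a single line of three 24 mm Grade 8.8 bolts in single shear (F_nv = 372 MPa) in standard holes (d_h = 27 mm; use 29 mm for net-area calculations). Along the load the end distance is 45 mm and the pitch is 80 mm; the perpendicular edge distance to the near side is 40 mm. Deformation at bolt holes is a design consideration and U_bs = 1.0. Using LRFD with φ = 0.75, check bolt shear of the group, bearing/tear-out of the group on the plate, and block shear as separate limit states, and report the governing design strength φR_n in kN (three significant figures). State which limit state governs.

379 kN (bolt shear governs)

Bolt shear: A_b = π·24²/4 = 452.4 mm²; R_n = 372 × 452.4 × 3 × 1 / 1000 = 504.9 kN → 0.75 × 504.9 = 379 kN.
Bearing: edge l_c = 31.5, r_n = 211.7 kN; interior l_c = 53, r_n = 322.6 kN; R_n = 211.7 + 2·322.6 = 856.8 kN → 643 kN.
Block shear: A_gv = 2870, A_nv = 1855, A_nt = 357 mm²; R_n = min(0.6F_uA_nv, 0.6F_yA_gv) + U_bs·F_u·A_nt = 573.3 kN → 430 kN.
Bolt shear governs: 379 kN.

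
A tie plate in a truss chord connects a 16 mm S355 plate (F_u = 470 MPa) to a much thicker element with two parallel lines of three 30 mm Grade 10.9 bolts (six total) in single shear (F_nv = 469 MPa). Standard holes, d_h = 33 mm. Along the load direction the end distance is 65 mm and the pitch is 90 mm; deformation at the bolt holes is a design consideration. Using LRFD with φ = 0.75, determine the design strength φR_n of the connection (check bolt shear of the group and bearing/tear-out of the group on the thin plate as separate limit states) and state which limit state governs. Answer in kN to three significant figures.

1490 kN (bolt shear governs)

Bolt shear: A_b = π·30²/4 = 706.9 mm²; R_n = 469 × 706.9 × 6 × 1 / 1000 = 1989 kN → 0.75 × 1989 = 1490 kN.
Bearing (1.2 l_c t F_u ≤ 2.4 d t F_u): upper limit = 2.4·30·16·470 / 1000 = 541.4 kN.
  Edge l_c = 65 − 33/2 = 48.5 → r_n = 437.7 kN; interior l_c = 90 − 33 = 57 → r_n = 514.4 kN.
  R_n,bearing = 2·437.7 + 4·514.4 = 2933 kN → 0.75 × 2933 = 2200 kN.
Bolt shear governs: 1490 kN.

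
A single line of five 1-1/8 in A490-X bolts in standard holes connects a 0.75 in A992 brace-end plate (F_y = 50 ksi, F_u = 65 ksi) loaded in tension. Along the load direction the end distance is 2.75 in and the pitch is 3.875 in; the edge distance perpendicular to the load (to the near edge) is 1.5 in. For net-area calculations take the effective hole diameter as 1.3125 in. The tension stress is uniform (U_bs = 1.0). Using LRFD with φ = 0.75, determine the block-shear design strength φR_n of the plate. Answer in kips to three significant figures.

302 kips

Shear plane L_v = 2.75 + 4·3.875 = 18.25 in; A_gv = 18.25 × 0.75 = 13.69 in².
A_nv = (18.25 − 4.5·1.3125) × 0.75 = 9.258 in².
A_nt = (1.5 − 0.5·1.3125) × 0.75 = 0.6328 in².
0.6 F_u A_nv = 361.1 kips; 0.6 F_y A_gv = 410.6 kips → shear rupture governs the shear term.
R_n = 361.1 + 1.0 × 65 × 0.6328 = 402.2 kips.
Design strength φR_n = 0.75 × 402.2 = 302 kips.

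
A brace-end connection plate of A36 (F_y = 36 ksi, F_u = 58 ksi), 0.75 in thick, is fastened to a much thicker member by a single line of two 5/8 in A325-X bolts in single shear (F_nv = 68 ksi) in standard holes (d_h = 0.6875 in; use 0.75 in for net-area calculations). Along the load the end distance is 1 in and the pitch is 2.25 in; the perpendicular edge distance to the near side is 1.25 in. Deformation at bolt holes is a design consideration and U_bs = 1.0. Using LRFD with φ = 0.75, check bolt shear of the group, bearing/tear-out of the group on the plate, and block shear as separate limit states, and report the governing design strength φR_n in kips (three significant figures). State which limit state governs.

31.3 kips (bolt shear governs)

Bolt shear: A_b = π·0.625²/4 = 0.3068 in²; R_n = 68 × 0.3068 × 2 × 1 = 41.72 kips → 0.75 × 41.72 = 31.3 kips.
Bearing: edge l_c = 0.6562, r_n = 34.26 kips; interior l_c = 1.562, r_n = 65.25 kips; R_n = 34.26 + 1·65.25 = 99.51 kips → 74.6 kips.
Block shear: A_gv = 2.438, A_nv = 1.594, A_nt = 0.6562 in²; R_n = min(0.6F_uA_nv, 0.6F_yA_gv) + U_bs·F_u·A_nt = 90.71 kips → 68 kips.
Bolt shear governs: 31.3 kips.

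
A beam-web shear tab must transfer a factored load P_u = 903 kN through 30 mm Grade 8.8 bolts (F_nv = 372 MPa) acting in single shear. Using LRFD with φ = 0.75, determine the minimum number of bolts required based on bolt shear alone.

5 bolts

A_b = π·30²/4 = 706.9 mm².
Per-bolt design strength φR_n = 0.75 × 372 × 706.9 × 1 / 1000 = 197.2 kN.
n ≥ 903 / 197.2 = 4.579 → use 5 bolts.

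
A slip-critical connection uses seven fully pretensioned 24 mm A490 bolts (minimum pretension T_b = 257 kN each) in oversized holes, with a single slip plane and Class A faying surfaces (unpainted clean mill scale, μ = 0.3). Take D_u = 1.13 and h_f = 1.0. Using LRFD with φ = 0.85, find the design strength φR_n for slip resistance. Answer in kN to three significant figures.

R_n = μ · D_u · h_f · T_b · n_s · n_b = 0.3 × 1.13 × 1.0 × 257 × 1 × 7 = 609.9 kN.
Design strength φR_n = 0.85 × 609.9 = 518 kN.

518 kN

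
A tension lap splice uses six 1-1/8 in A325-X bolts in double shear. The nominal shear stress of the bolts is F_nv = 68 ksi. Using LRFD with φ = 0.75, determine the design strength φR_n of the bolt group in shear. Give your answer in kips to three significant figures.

A_b = π × 1.125² / 4 = 0.994 in².
R_n = F_nv · A_b · n · n_s = 68 × 0.994 × 6 × 2 = 811.1 kips.
Design strength φR_n = 0.75 × 811.1 = 608 kips.

608 kips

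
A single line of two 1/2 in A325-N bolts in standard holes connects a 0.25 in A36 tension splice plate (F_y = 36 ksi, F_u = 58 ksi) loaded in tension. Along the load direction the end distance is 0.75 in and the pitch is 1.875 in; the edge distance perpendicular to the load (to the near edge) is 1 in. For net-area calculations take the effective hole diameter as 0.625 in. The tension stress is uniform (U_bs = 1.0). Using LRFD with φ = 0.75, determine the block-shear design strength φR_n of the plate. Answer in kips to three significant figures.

18.1 kips

Shear plane L_v = 0.75 + 1·1.875 = 2.625 in; A_gv = 2.625 × 0.25 = 0.6562 in².
A_nv = (2.625 − 1.5·0.625) × 0.25 = 0.4219 in².
A_nt = (1 − 0.5·0.625) × 0.25 = 0.1719 in².
0.6 F_u A_nv = 14.68 kips; 0.6 F_y A_gv = 14.17 kips → shear yielding governs the shear term.
R_n = 14.17 + 1.0 × 58 × 0.1719 = 24.14 kips.
Design strength φR_n = 0.75 × 24.14 = 18.1 kips.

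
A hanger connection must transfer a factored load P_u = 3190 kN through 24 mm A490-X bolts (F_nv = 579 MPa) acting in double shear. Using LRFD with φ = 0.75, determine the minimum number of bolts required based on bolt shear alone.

A_b = π·24²/4 = 452.4 mm².
Per-bolt design strength φR_n = 0.75 × 579 × 452.4 × 2 / 1000 = 392.9 kN.
n ≥ 3190 / 392.9 = 8.119 → use 9 bolts.

9 bolts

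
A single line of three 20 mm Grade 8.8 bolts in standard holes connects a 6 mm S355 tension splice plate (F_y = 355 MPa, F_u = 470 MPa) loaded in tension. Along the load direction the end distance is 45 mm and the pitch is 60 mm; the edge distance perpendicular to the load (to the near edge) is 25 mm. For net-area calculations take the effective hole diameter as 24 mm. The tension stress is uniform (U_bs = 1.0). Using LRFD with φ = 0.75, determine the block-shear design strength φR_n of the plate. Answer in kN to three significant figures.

161 kN

Shear plane L_v = 45 + 2·60 = 165 mm; A_gv = 165 × 6 = 990 mm².
A_nv = (165 − 2.5·24) × 6 = 630 mm².
A_nt = (25 − 0.5·24) × 6 = 78 mm².
0.6 F_u A_nv = 177.7 kN; 0.6 F_y A_gv = 210.9 kN → shear rupture governs the shear term.
R_n = 177.7 + 1.0 × 470 × 78 / 1000 = 214.3 kN.
Design strength φR_n = 0.75 × 214.3 = 161 kN.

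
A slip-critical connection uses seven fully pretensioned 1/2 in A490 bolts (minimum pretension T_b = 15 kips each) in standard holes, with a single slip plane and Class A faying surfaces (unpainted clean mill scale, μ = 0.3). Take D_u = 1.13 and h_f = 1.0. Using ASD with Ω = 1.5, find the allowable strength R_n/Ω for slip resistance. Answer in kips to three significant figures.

23.7 kips

R_n = μ · D_u · h_f · T_b · n_s · n_b = 0.3 × 1.13 × 1.0 × 15 × 1 × 7 = 35.59 kips.
Allowable strength R_n/Ω = 35.59 / 1.5 = 23.7 kips.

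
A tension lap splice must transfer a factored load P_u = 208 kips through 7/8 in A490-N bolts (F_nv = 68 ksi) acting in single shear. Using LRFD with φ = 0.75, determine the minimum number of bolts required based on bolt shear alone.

7 bolts

A_b = π·0.875²/4 = 0.6013 in².
Per-bolt design strength φR_n = 0.75 × 68 × 0.6013 × 1 = 30.67 kips.
n ≥ 208 / 30.67 = 6.782 → use 7 bolts.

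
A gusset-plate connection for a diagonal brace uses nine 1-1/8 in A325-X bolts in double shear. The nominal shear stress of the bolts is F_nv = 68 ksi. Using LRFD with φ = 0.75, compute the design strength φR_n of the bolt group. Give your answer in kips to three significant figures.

913 kips

A_b = π × 1.125² / 4 = 0.994 in².
R_n = F_nv · A_b · n · n_s = 68 × 0.994 × 9 × 2 = 1217 kips.
Design strength φR_n = 0.75 × 1217 = 913 kips.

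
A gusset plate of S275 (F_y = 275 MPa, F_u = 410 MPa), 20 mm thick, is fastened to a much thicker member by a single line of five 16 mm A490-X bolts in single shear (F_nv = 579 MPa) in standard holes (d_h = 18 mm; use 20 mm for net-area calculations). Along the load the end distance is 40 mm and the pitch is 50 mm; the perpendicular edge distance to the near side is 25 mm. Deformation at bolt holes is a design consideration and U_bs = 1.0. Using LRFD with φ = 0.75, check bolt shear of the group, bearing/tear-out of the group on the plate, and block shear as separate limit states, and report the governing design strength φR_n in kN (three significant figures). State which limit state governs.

437 kN (bolt shear governs)

Bolt shear: A_b = π·16²/4 = 201.1 mm²; R_n = 579 × 201.1 × 5 × 1 / 1000 = 582.1 kN → 0.75 × 582.1 = 437 kN.
Bearing: edge l_c = 31, r_n = 305 kN; interior l_c = 32, r_n = 314.9 kN; R_n = 305 + 4·314.9 = 1565 kN → 1170 kN.
Block shear: A_gv = 4800, A_nv = 3000, A_nt = 300 mm²; R_n = min(0.6F_uA_nv, 0.6F_yA_gv) + U_bs·F_u·A_nt = 861 kN → 646 kN.
Bolt shear governs: 437 kN.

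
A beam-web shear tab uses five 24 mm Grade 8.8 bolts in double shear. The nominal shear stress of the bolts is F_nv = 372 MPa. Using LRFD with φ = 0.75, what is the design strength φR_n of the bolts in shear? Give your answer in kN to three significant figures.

A_b = π × 24² / 4 = 452.4 mm².
R_n = F_nv · A_b · n · n_s = 372 × 452.4 × 5 × 2 / 1000 = 1683 kN.
Design strength φR_n = 0.75 × 1683 = 1260 kN.

1260 kN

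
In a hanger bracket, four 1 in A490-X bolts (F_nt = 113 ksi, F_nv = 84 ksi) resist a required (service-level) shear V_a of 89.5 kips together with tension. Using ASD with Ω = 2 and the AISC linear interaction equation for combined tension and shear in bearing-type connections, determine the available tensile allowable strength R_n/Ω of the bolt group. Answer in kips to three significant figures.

110 kips

A_b = π·1²/4 = 0.7854 in²; f_rv = 89.5 / (4 × 0.7854) = 28.49 ksi.
F'_nt = 1.3 F_nt − (Ω F_nt / F_nv) f_rv = 1.3·113 − (2·113/84)·28.49 = 70.25 ksi, capped at F_nt → F'_nt = 70.25 ksi.
R_n = F'_nt · A_b · n = 70.25 × 0.7854 × 4 = 220.7 kips.
Allowable strength R_n/Ω = 220.7 / 2 = 110 kips.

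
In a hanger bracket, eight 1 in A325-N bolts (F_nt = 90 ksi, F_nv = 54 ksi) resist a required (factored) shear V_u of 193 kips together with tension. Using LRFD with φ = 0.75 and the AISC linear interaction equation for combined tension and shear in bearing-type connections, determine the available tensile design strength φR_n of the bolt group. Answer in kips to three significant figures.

230 kips

A_b = π·1²/4 = 0.7854 in²; f_rv = 193 / (8 × 0.7854) = 30.72 ksi.
F'_nt = 1.3 F_nt − (F_nt / φF_nv) f_rv = 1.3·90 − (90/(0.75·54))·30.72 = 48.74 ksi, capped at F_nt → F'_nt = 48.74 ksi.
R_n = F'_nt · A_b · n = 48.74 × 0.7854 × 8 = 306.2 kips.
Design strength φR_n = 0.75 × 306.2 = 230 kips.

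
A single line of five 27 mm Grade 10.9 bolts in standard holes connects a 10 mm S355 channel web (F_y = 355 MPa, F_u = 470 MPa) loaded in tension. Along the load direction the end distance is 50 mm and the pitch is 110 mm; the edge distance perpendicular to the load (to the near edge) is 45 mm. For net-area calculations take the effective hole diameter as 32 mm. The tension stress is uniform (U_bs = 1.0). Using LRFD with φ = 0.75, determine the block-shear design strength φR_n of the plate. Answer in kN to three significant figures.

Shear plane L_v = 50 + 4·110 = 490 mm; A_gv = 490 × 10 = 4900 mm².
A_nv = (490 − 4.5·32) × 10 = 3460 mm².
A_nt = (45 − 0.5·32) × 10 = 290 mm².
0.6 F_u A_nv = 975.7 kN; 0.6 F_y A_gv = 1044 kN → shear rupture governs the shear term.
R_n = 975.7 + 1.0 × 470 × 290 / 1000 = 1112 kN.
Design strength φR_n = 0.75 × 1112 = 834 kN.

834 kN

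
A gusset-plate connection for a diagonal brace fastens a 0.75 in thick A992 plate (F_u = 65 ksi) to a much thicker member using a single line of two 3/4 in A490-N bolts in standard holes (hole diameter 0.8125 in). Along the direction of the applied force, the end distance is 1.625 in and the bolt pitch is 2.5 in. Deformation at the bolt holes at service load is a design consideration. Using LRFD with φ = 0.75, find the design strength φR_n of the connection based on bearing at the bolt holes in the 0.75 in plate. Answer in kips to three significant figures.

Per bolt r_n = 1.2 l_c t F_u ≤ 2.4 d t F_u; upper limit = 2.4 × 0.75 × 0.75 × 65 = 87.75 kips.
Edge bolt: l_c = 1.625 − 0.8125/2 = 1.219 in → 1.2 × 1.219 × 0.75 × 65 = 71.3 → r_n = 71.3 kips.
Interior bolts: l_c = 2.5 − 0.8125 = 1.688 in → 1.2 × 1.688 × 0.75 × 65 = 98.72 → r_n = 87.75 kips.
R_n = 1 × 71.3 + 1 × 87.75 = 159 kips.
Design strength φR_n = 0.75 × 159 = 119 kips.

119 kips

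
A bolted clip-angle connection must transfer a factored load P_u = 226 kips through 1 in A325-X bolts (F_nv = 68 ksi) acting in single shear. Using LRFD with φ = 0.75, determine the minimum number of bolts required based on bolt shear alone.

A_b = π·1²/4 = 0.7854 in².
Per-bolt design strength φR_n = 0.75 × 68 × 0.7854 × 1 = 40.06 kips.
n ≥ 226 / 40.06 = 5.642 → use 6 bolts.

6 bolts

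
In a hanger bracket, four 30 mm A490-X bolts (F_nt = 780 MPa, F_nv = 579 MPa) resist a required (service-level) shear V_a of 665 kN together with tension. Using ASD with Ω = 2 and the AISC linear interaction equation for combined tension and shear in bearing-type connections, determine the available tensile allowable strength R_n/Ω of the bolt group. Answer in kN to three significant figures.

A_b = π·30²/4 = 706.9 mm²; f_rv = 665 × 1000 / (4 × 706.9) = 235.2 MPa.
F'_nt = 1.3 F_nt − (Ω F_nt / F_nv) f_rv = 1.3·780 − (2·780/579)·235.2 = 380.3 MPa, capped at F_nt → F'_nt = 380.3 MPa.
R_n = F'_nt · A_b · n = 380.3 × 706.9 × 4 / 1000 = 1075 kN.
Allowable strength R_n/Ω = 1075 / 2 = 538 kN.

538 kN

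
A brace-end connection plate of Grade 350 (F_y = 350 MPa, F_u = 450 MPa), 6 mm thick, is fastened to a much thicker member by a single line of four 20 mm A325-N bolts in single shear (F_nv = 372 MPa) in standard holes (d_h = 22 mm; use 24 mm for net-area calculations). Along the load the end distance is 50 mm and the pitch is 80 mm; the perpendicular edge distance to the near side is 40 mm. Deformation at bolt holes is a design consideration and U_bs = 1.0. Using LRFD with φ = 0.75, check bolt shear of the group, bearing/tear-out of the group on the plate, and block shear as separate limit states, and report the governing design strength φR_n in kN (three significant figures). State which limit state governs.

307 kN (block shear governs)

Bolt shear: A_b = π·20²/4 = 314.2 mm²; R_n = 372 × 314.2 × 4 × 1 / 1000 = 467.5 kN → 0.75 × 467.5 = 351 kN.
Bearing: edge l_c = 39, r_n = 126.4 kN; interior l_c = 58, r_n = 129.6 kN; R_n = 126.4 + 3·129.6 = 515.2 kN → 386 kN.
Block shear: A_gv = 1740, A_nv = 1236, A_nt = 168 mm²; R_n = min(0.6F_uA_nv, 0.6F_yA_gv) + U_bs·F_u·A_nt = 409.3 kN → 307 kN.
Block shear governs: 307 kN.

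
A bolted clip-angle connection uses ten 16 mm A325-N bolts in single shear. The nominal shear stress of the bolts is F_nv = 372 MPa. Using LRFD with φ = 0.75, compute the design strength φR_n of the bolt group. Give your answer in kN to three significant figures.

A_b = π × 16² / 4 = 201.1 mm².
R_n = F_nv · A_b · n · n_s = 372 × 201.1 × 10 × 1 / 1000 = 748 kN.
Design strength φR_n = 0.75 × 748 = 561 kN.

561 kN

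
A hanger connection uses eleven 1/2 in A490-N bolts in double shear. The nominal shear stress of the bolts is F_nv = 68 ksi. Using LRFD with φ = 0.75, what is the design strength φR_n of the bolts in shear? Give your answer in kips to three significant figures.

A_b = π × 0.5² / 4 = 0.1963 in².
R_n = F_nv · A_b · n · n_s = 68 × 0.1963 × 11 × 2 = 293.7 kips.
Design strength φR_n = 0.75 × 293.7 = 220 kips.

220 kips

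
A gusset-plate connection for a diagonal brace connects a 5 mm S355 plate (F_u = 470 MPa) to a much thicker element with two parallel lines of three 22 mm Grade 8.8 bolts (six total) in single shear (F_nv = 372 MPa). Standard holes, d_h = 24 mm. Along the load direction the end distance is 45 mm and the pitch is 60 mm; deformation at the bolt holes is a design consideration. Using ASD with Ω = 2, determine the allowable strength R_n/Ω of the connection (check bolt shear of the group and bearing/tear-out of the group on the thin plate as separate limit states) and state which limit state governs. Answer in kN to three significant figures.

296 kN (bearing governs)

Bolt shear: A_b = π·22²/4 = 380.1 mm²; R_n = 372 × 380.1 × 6 × 1 / 1000 = 848.5 kN → 848.5 / 2 = 424 kN.
Bearing (1.2 l_c t F_u ≤ 2.4 d t F_u): upper limit = 2.4·22·5·470 / 1000 = 124.1 kN.
  Edge l_c = 45 − 24/2 = 33 → r_n = 93.06 kN; interior l_c = 60 − 24 = 36 → r_n = 101.5 kN.
  R_n,bearing = 2·93.06 + 4·101.5 = 592.2 kN → 592.2 / 2 = 296 kN.
Bearing governs: 296 kN.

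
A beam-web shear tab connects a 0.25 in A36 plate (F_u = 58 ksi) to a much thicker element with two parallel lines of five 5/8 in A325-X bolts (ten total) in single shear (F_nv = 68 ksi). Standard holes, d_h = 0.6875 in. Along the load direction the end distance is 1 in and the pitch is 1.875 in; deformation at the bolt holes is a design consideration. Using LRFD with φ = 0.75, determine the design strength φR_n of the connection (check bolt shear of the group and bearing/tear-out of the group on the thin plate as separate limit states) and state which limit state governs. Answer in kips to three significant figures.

Bolt shear: A_b = π·0.625²/4 = 0.3068 in²; R_n = 68 × 0.3068 × 10 × 1 = 208.6 kips → 0.75 × 208.6 = 156 kips.
Bearing (1.2 l_c t F_u ≤ 2.4 d t F_u): upper limit = 2.4·0.625·0.25·58 = 21.75 kips.
  Edge l_c = 1 − 0.6875/2 = 0.6562 → r_n = 11.42 kips; interior l_c = 1.875 − 0.6875 = 1.188 → r_n = 20.66 kips.
  R_n,bearing = 2·11.42 + 8·20.66 = 188.1 kips → 0.75 × 188.1 = 141 kips.
Bearing governs: 141 kips.

141 kips (bearing governs)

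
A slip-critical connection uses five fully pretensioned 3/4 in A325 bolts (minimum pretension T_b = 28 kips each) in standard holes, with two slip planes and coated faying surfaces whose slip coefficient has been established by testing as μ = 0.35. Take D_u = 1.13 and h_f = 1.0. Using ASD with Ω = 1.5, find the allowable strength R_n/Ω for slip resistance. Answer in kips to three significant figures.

73.8 kips

R_n = μ · D_u · h_f · T_b · n_s · n_b = 0.35 × 1.13 × 1.0 × 28 × 2 × 5 = 110.7 kips.
Allowable strength R_n/Ω = 110.7 / 1.5 = 73.8 kips.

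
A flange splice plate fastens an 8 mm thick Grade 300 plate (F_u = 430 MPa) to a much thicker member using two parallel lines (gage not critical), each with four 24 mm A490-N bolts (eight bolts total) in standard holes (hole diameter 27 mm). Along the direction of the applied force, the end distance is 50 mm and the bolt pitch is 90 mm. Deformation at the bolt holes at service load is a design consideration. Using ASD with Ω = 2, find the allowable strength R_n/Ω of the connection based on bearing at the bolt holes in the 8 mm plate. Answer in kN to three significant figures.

745 kN

Per bolt r_n = 1.2 l_c t F_u ≤ 2.4 d t F_u; upper limit = 2.4 × 24 × 8 × 430 / 1000 = 198.1 kN.
Edge bolt: l_c = 50 − 27/2 = 36.5 mm → 1.2 × 36.5 × 8 × 430 / 1000 = 150.7 → r_n = 150.7 kN.
Interior bolts: l_c = 90 − 27 = 63 mm → 1.2 × 63 × 8 × 430 / 1000 = 260.1 → r_n = 198.1 kN.
R_n = 2 × 150.7 + 6 × 198.1 = 1490 kN.
Allowable strength R_n/Ω = 1490 / 2 = 745 kN.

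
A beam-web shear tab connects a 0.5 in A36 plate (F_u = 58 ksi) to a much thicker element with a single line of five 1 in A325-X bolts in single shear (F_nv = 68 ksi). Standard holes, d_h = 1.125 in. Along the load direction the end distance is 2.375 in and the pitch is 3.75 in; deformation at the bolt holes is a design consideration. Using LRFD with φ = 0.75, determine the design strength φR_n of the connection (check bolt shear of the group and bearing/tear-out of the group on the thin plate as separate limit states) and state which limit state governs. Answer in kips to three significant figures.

Bolt shear: A_b = π·1²/4 = 0.7854 in²; R_n = 68 × 0.7854 × 5 × 1 = 267 kips → 0.75 × 267 = 200 kips.
Bearing (1.2 l_c t F_u ≤ 2.4 d t F_u): upper limit = 2.4·1·0.5·58 = 69.6 kips.
  Edge l_c = 2.375 − 1.125/2 = 1.812 → r_n = 63.07 kips; interior l_c = 3.75 − 1.125 = 2.625 → r_n = 69.6 kips.
  R_n,bearing = 1·63.07 + 4·69.6 = 341.5 kips → 0.75 × 341.5 = 256 kips.
Bolt shear governs: 200 kips.

200 kips (bolt shear governs)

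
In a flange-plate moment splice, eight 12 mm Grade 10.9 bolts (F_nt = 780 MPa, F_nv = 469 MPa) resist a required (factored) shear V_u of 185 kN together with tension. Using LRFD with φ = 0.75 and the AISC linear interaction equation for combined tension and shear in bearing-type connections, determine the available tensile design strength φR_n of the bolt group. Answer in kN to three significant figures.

380 kN

A_b = π·12²/4 = 113.1 mm²; f_rv = 185 × 1000 / (8 × 113.1) = 204.5 MPa.
F'_nt = 1.3 F_nt − (F_nt / φF_nv) f_rv = 1.3·780 − (780/(0.75·469))·204.5 = 560.6 MPa, capped at F_nt → F'_nt = 560.6 MPa.
R_n = F'_nt · A_b · n = 560.6 × 113.1 × 8 / 1000 = 507.2 kN.
Design strength φR_n = 0.75 × 507.2 = 380 kN.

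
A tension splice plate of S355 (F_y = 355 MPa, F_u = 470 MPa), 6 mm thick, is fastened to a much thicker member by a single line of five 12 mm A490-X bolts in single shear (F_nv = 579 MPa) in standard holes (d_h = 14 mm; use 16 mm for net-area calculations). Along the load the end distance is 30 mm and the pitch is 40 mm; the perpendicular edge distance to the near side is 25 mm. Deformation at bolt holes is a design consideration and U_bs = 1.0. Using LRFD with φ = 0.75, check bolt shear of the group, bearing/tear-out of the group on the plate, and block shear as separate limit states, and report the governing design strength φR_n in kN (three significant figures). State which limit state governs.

Bolt shear: A_b = π·12²/4 = 113.1 mm²; R_n = 579 × 113.1 × 5 × 1 / 1000 = 327.4 kN → 0.75 × 327.4 = 246 kN.
Bearing: edge l_c = 23, r_n = 77.83 kN; interior l_c = 26, r_n = 81.22 kN; R_n = 77.83 + 4·81.22 = 402.7 kN → 302 kN.
Block shear: A_gv = 1140, A_nv = 708, A_nt = 102 mm²; R_n = min(0.6F_uA_nv, 0.6F_yA_gv) + U_bs·F_u·A_nt = 247.6 kN → 186 kN.
Block shear governs: 186 kN.

186 kN (block shear governs)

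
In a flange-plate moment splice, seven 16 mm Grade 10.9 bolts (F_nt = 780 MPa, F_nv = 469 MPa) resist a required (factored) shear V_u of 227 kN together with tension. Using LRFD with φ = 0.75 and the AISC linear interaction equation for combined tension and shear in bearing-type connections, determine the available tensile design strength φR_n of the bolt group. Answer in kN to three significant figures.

693 kN

A_b = π·16²/4 = 201.1 mm²; f_rv = 227 × 1000 / (7 × 201.1) = 161.3 MPa.
F'_nt = 1.3 F_nt − (F_nt / φF_nv) f_rv = 1.3·780 − (780/(0.75·469))·161.3 = 656.3 MPa, capped at F_nt → F'_nt = 656.3 MPa.
R_n = F'_nt · A_b · n = 656.3 × 201.1 × 7 / 1000 = 923.8 kN.
Design strength φR_n = 0.75 × 923.8 = 693 kN.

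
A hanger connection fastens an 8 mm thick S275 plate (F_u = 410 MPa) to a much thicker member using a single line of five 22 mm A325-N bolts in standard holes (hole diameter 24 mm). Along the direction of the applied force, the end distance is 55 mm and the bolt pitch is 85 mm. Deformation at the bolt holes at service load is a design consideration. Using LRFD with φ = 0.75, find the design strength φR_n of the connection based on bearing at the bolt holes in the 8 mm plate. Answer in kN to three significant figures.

Per bolt r_n = 1.2 l_c t F_u ≤ 2.4 d t F_u; upper limit = 2.4 × 22 × 8 × 410 / 1000 = 173.2 kN.
Edge bolt: l_c = 55 − 24/2 = 43 mm → 1.2 × 43 × 8 × 410 / 1000 = 169.2 → r_n = 169.2 kN.
Interior bolts: l_c = 85 − 24 = 61 mm → 1.2 × 61 × 8 × 410 / 1000 = 240.1 → r_n = 173.2 kN.
R_n = 1 × 169.2 + 4 × 173.2 = 862 kN.
Design strength φR_n = 0.75 × 862 = 646 kN.

646 kN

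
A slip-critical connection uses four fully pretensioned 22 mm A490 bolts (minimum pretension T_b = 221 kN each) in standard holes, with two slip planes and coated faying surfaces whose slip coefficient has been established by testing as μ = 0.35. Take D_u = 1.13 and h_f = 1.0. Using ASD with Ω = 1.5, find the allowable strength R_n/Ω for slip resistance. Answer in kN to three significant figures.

R_n = μ · D_u · h_f · T_b · n_s · n_b = 0.35 × 1.13 × 1.0 × 221 × 2 × 4 = 699.2 kN.
Allowable strength R_n/Ω = 699.2 / 1.5 = 466 kN.

466 kN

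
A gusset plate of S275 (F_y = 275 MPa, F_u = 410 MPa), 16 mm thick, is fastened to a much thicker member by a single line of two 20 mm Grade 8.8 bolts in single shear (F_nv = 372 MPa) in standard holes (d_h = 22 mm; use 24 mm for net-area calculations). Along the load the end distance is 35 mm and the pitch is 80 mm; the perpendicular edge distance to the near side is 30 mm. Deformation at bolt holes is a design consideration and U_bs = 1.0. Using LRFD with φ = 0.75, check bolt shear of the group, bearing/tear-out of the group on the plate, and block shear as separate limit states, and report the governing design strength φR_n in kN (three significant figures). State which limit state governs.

175 kN (bolt shear governs)

Bolt shear: A_b = π·20²/4 = 314.2 mm²; R_n = 372 × 314.2 × 2 × 1 / 1000 = 233.7 kN → 0.75 × 233.7 = 175 kN.
Bearing: edge l_c = 24, r_n = 188.9 kN; interior l_c = 58, r_n = 314.9 kN; R_n = 188.9 + 1·314.9 = 503.8 kN → 378 kN.
Block shear: A_gv = 1840, A_nv = 1264, A_nt = 288 mm²; R_n = min(0.6F_uA_nv, 0.6F_yA_gv) + U_bs·F_u·A_nt = 421.7 kN → 316 kN.
Bolt shear governs: 175 kN.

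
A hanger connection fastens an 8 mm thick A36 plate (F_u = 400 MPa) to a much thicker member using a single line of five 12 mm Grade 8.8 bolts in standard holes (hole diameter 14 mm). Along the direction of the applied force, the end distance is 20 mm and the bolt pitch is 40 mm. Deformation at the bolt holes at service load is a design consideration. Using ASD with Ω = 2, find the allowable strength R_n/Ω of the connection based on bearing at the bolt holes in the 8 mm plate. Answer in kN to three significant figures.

209 kN

Per bolt r_n = 1.2 l_c t F_u ≤ 2.4 d t F_u; upper limit = 2.4 × 12 × 8 × 400 / 1000 = 92.16 kN.
Edge bolt: l_c = 20 − 14/2 = 13 mm → 1.2 × 13 × 8 × 400 / 1000 = 49.92 → r_n = 49.92 kN.
Interior bolts: l_c = 40 − 14 = 26 mm → 1.2 × 26 × 8 × 400 / 1000 = 99.84 → r_n = 92.16 kN.
R_n = 1 × 49.92 + 4 × 92.16 = 418.6 kN.
Allowable strength R_n/Ω = 418.6 / 2 = 209 kN.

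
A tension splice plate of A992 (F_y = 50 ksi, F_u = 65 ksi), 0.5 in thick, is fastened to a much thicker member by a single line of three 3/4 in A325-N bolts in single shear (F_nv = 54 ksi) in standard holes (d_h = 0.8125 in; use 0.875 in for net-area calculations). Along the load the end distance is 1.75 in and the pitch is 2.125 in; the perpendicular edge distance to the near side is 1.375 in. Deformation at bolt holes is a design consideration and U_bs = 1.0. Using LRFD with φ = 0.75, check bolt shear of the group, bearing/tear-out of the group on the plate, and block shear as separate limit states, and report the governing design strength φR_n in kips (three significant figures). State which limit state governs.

Bolt shear: A_b = π·0.75²/4 = 0.4418 in²; R_n = 54 × 0.4418 × 3 × 1 = 71.57 kips → 0.75 × 71.57 = 53.7 kips.
Bearing: edge l_c = 1.344, r_n = 52.41 kips; interior l_c = 1.312, r_n = 51.19 kips; R_n = 52.41 + 2·51.19 = 154.8 kips → 116 kips.
Block shear: A_gv = 3, A_nv = 1.906, A_nt = 0.4688 in²; R_n = min(0.6F_uA_nv, 0.6F_yA_gv) + U_bs·F_u·A_nt = 104.8 kips → 78.6 kips.
Bolt shear governs: 53.7 kips.

53.7 kips (bolt shear governs)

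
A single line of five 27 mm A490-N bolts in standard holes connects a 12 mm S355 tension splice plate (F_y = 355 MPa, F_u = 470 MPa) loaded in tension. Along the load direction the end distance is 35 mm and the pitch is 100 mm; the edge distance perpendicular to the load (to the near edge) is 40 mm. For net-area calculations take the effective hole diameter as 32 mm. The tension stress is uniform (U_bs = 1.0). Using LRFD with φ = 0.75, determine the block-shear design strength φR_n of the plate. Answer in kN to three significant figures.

840 kN

Shear plane L_v = 35 + 4·100 = 435 mm; A_gv = 435 × 12 = 5220 mm².
A_nv = (435 − 4.5·32) × 12 = 3492 mm².
A_nt = (40 − 0.5·32) × 12 = 288 mm².
0.6 F_u A_nv = 984.7 kN; 0.6 F_y A_gv = 1112 kN → shear rupture governs the shear term.
R_n = 984.7 + 1.0 × 470 × 288 / 1000 = 1120 kN.
Design strength φR_n = 0.75 × 1120 = 840 kN.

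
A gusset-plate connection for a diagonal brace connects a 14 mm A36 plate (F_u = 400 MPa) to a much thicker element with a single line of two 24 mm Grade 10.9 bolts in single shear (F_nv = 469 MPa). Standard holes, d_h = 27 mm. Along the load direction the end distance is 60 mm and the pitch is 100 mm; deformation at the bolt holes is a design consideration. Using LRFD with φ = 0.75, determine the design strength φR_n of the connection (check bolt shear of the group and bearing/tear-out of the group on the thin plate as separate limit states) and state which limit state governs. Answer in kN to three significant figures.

318 kN (bolt shear governs)

Bolt shear: A_b = π·24²/4 = 452.4 mm²; R_n = 469 × 452.4 × 2 × 1 / 1000 = 424.3 kN → 0.75 × 424.3 = 318 kN.
Bearing (1.2 l_c t F_u ≤ 2.4 d t F_u): upper limit = 2.4·24·14·400 / 1000 = 322.6 kN.
  Edge l_c = 60 − 27/2 = 46.5 → r_n = 312.5 kN; interior l_c = 100 − 27 = 73 → r_n = 322.6 kN.
  R_n,bearing = 1·312.5 + 1·322.6 = 635 kN → 0.75 × 635 = 476 kN.
Bolt shear governs: 318 kN.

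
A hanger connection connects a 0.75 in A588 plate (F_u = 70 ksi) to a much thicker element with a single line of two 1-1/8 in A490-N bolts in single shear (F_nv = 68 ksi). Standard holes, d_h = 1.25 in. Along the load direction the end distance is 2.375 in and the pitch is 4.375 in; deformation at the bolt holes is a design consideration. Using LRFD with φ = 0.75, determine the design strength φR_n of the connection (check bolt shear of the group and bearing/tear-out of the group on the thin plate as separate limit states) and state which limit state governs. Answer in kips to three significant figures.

101 kips (bolt shear governs)

Bolt shear: A_b = π·1.125²/4 = 0.994 in²; R_n = 68 × 0.994 × 2 × 1 = 135.2 kips → 0.75 × 135.2 = 101 kips.
Bearing (1.2 l_c t F_u ≤ 2.4 d t F_u): upper limit = 2.4·1.125·0.75·70 = 141.8 kips.
  Edge l_c = 2.375 − 1.25/2 = 1.75 → r_n = 110.3 kips; interior l_c = 4.375 − 1.25 = 3.125 → r_n = 141.8 kips.
  R_n,bearing = 1·110.3 + 1·141.8 = 252 kips → 0.75 × 252 = 189 kips.
Bolt shear governs: 101 kips.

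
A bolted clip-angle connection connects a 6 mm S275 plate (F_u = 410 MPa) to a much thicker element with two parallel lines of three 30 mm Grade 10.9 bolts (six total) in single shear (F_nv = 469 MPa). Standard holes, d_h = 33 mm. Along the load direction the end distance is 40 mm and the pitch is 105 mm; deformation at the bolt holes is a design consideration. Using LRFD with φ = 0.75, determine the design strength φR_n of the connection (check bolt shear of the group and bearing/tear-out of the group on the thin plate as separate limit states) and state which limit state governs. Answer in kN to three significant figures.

635 kN (bearing governs)

Bolt shear: A_b = π·30²/4 = 706.9 mm²; R_n = 469 × 706.9 × 6 × 1 / 1000 = 1989 kN → 0.75 × 1989 = 1490 kN.
Bearing (1.2 l_c t F_u ≤ 2.4 d t F_u): upper limit = 2.4·30·6·410 / 1000 = 177.1 kN.
  Edge l_c = 40 − 33/2 = 23.5 → r_n = 69.37 kN; interior l_c = 105 − 33 = 72 → r_n = 177.1 kN.
  R_n,bearing = 2·69.37 + 4·177.1 = 847.2 kN → 0.75 × 847.2 = 635 kN.
Bearing governs: 635 kN.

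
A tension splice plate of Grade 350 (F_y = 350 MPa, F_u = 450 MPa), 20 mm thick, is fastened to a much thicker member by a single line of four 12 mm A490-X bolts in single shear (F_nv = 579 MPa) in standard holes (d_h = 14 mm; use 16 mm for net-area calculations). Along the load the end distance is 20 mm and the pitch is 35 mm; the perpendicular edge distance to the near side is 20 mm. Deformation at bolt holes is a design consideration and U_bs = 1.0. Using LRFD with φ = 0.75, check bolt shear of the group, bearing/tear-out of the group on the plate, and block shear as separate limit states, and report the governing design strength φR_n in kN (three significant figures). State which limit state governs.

196 kN (bolt shear governs)

Bolt shear: A_b = π·12²/4 = 113.1 mm²; R_n = 579 × 113.1 × 4 × 1 / 1000 = 261.9 kN → 0.75 × 261.9 = 196 kN.
Bearing: edge l_c = 13, r_n = 140.4 kN; interior l_c = 21, r_n = 226.8 kN; R_n = 140.4 + 3·226.8 = 820.8 kN → 616 kN.
Block shear: A_gv = 2500, A_nv = 1380, A_nt = 240 mm²; R_n = min(0.6F_uA_nv, 0.6F_yA_gv) + U_bs·F_u·A_nt = 480.6 kN → 360 kN.
Bolt shear governs: 196 kN.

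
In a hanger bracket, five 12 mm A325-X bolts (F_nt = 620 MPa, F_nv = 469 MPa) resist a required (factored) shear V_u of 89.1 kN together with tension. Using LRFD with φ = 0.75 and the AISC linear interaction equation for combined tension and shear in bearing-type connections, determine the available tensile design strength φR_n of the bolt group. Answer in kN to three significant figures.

A_b = π·12²/4 = 113.1 mm²; f_rv = 89.1 × 1000 / (5 × 113.1) = 157.6 MPa.
F'_nt = 1.3 F_nt − (F_nt / φF_nv) f_rv = 1.3·620 − (620/(0.75·469))·157.6 = 528.3 MPa, capped at F_nt → F'_nt = 528.3 MPa.
R_n = F'_nt · A_b · n = 528.3 × 113.1 × 5 / 1000 = 298.7 kN.
Design strength φR_n = 0.75 × 298.7 = 224 kN.

224 kN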